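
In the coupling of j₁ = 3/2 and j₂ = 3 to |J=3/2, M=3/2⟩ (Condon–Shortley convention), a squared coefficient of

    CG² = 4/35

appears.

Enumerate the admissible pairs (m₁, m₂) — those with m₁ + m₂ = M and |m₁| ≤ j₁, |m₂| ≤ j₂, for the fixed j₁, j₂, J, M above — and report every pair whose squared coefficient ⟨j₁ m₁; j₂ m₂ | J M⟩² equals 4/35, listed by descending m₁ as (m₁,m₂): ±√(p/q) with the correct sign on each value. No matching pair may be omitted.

Admissible pairs with m₁+m₂ = M = 3/2: (-3/2,3), (-1/2,2), (1/2,1), (3/2,0)
  (m₁,m₂)=(3/2,0): CG² = 1/35, CG = +√(1/35)
  (m₁,m₂)=(1/2,1): CG² = 4/35, CG = −√(4/35)   ← matches the target
  (m₁,m₂)=(-1/2,2): CG² = 2/7, CG = +√(2/7)
  (m₁,m₂)=(-3/2,3): CG² = 4/7, CG = −√(4/7)
Pairs with CG² = 4/35: (1/2,1): −√(4/35)

(1/2,1): −√(4/35)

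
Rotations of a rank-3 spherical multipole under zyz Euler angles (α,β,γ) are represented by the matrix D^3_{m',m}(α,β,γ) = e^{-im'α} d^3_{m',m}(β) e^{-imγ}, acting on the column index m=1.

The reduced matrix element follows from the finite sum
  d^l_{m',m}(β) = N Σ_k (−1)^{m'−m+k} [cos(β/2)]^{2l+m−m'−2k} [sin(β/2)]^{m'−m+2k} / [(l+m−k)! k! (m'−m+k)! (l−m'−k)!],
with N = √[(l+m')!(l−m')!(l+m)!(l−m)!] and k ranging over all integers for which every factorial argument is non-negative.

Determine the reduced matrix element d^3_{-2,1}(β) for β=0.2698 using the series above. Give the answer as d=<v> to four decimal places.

d^3_{-2,1}(β=0.2698) via the finite sum:
c=cos(0.269800/2)=0.990915, s=sin(0.269800/2)=0.134491; N=√[1·120·24·2]=75.894664
The bounds max(0,m−m')=3 and min(l+m,l−m')=4 give 2 terms
  k=3: (−1)^0·75.8947/(12)·0.9909^3·0.1345^3 = +0.014970
  k=4: (−1)^1·75.8947/(24)·0.9909^1·0.1345^5 = -0.000138
d^3_{-2,1}(0.2698) = +0.014970 -0.000138 = +0.014832

d=0.0148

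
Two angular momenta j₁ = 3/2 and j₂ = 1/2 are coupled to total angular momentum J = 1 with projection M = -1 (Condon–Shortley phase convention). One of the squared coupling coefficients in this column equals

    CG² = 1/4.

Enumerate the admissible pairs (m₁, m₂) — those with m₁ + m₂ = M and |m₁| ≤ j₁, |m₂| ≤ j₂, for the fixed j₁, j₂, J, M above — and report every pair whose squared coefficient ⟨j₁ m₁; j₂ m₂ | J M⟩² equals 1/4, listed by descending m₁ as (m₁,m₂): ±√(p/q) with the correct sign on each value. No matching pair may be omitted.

Admissible pairs with m₁+m₂ = M = -1: (-3/2,1/2), (-1/2,-1/2)
  (m₁,m₂)=(-1/2,-1/2): CG² = 1/4, CG = +√(1/4)   ← matches the target
  (m₁,m₂)=(-3/2,1/2): CG² = 3/4, CG = −√(3/4)
Pairs with CG² = 1/4: (-1/2,-1/2): +√(1/4)

(-1/2,-1/2): +√(1/4)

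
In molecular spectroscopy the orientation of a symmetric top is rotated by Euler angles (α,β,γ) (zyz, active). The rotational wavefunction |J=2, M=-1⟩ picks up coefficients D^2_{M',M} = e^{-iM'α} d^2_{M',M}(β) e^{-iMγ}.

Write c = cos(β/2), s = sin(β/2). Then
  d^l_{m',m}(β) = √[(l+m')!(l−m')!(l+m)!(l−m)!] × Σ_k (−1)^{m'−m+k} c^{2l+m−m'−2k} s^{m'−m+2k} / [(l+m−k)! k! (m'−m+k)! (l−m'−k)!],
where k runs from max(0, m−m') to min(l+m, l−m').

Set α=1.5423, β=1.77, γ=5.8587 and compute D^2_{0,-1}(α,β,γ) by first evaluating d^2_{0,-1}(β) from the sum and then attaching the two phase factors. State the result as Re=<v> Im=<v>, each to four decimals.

First d^2_{0,-1}(β=1.7700), then the phase factors e^{-i(0)α} and e^{-i(-1)γ}:
Half-angle: c=0.633290, s=0.773915. N=√(2·2·1·6)=4.898979
k: max(0,(-1)−(0))=0 … min(2+(-1),2−(0))=1
  k=0: (−1)^1·4.8990/(2)·0.6333^3·0.7739^1 = -0.481477
  k=1: (−1)^2·4.8990/(2)·0.6333^1·0.7739^3 = +0.719048
d^2_{0,-1}(1.7700) = -0.481477 +0.719048 = +0.237570
D = (+1.000000+0.000000i)·(+0.237570)·(+0.911251-0.411852i) = +0.216486-0.097844i

Re=0.2165 Im=-0.0978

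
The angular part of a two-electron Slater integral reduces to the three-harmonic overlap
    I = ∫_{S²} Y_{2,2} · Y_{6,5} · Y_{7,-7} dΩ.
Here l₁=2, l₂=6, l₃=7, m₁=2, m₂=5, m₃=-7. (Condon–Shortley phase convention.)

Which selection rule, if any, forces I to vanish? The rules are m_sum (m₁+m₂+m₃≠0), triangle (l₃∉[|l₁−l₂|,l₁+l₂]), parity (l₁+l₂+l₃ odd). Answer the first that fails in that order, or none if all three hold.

Σmᵢ = 0  ✓
l₃∈[|l₁−l₂|,l₁+l₂]=[4,8], have l₃=7  ✓
Σlᵢ = 15 ⇒ odd  ✗

parity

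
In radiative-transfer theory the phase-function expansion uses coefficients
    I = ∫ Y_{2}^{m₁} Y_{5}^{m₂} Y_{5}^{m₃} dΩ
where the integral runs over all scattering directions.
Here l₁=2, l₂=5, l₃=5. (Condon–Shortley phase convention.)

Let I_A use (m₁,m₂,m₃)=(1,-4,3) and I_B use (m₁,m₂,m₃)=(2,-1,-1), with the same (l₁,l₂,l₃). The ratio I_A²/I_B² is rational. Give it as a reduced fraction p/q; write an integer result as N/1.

49/50

Shared (l₁,l₂,l₃)=(2,5,5): N and (l;000)² cancel in I_A²/I_B².
A: Δ = 2!·2!·8!/13! = 1/38610; Racah Σ t=0..1: t=0:+1/10080 t=1:−1/80640 = 1/11520; ⇒ 3j(2 5 5; 1 -4 3)² = 49/1430, sgn +1
B: Δ = 2!·2!·8!/13! = 1/38610; Racah Σ t=0..0: t=0:+1/2304 = 1/2304; ⇒ 3j(2 5 5; 2 -1 -1)² = 5/143, sgn +1
I_A²/I_B² = (49/1430)/(5/143) = 49/50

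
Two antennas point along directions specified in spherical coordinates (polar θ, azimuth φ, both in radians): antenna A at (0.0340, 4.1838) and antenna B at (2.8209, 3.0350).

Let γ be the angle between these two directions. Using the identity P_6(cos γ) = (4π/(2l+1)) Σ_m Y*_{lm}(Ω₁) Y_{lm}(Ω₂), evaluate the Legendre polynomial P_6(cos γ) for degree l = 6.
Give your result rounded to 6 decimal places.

Summing Y*_{l m}(θ₁,φ₁)·Y_{l m}(θ₂,φ₂) over m ∈ [−6, 6]; prefactor 4π/(2·6+1) = 0.966644:
  m=-6: Y*=(0.000000, -0.000000)  Y=(0.000380, 0.000283)  product (0.000000, 0.000000)
  m=-5: Y*=(-0.000000, 0.000000)  Y=(0.004257, 0.002511)  product (-0.000000, 0.000000)
  m=-4: Y*=(-0.000002, -0.000004)  Y=(0.028568, 0.012976)  product (-0.000000, -0.000000)
  m=-3: Y*=(0.000204, -0.000003)  Y=(0.126960, 0.042042)  product (0.000026, 0.000008)
  m=-2: Y*=(-0.002948, 0.005227)  Y=(0.365529, 0.079128)  product (-0.001491, 0.001677)
  m=-1: Y*=(-0.056175, -0.096187)  Y=(0.581919, 0.062264)  product (-0.026701, -0.059471)
  m=+0: Y*=(1.004798, -0.000000)  Y=(0.178762, 0.000000)  product (0.179620, 0.000000)
  m=+1: Y*=(0.056175, -0.096187)  Y=(-0.581919, 0.062264)  product (-0.026701, 0.059471)
  m=+2: Y*=(-0.002948, -0.005227)  Y=(0.365529, -0.079128)  product (-0.001491, -0.001677)
  m=+3: Y*=(-0.000204, -0.000003)  Y=(-0.126960, 0.042042)  product (0.000026, -0.000008)
  m=+4: Y*=(-0.000002, 0.000004)  Y=(0.028568, -0.012976)  product (-0.000000, 0.000000)
  m=+5: Y*=(0.000000, 0.000000)  Y=(-0.004257, 0.002511)  product (-0.000000, -0.000000)
  m=+6: Y*=(0.000000, 0.000000)  Y=(0.000380, -0.000283)  product (0.000000, -0.000000)
Total Σ_m = (0.123288, 0.000000). Multiply by 0.966644: (0.119176, 0.000000). P_6(cos γ) = 0.119176

0.119176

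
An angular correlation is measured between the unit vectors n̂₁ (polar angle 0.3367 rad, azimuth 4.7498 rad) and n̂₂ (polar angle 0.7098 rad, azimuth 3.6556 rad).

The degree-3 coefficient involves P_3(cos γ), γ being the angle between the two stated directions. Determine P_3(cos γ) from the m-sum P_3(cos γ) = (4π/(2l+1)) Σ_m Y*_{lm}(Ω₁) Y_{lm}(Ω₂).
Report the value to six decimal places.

Summing Y*_{l m}(θ₁,φ₁)·Y_{l m}(θ₂,φ₂) over m ∈ [−3, 3]; prefactor 4π/(2·3+1) = 1.795196:
  m=-3: Y*=-0.00168 + 0.01495j  Y=-0.00332 + 0.11542j  product -0.00172 - 0.00024j
  m=-2: Y*=-0.10499 - 0.00787j  Y=0.17004 - 0.28189j  product -0.02007 + 0.02826j
  m=-1: Y*=0.01379 - 0.36856j  Y=-0.34415 + 0.19432j  product 0.06687 + 0.12952j
  m=+0: Y*=0.51222 + 0.00000j  Y=-0.03494 + 0.00000j  product -0.01790 + 0.00000j
  m=+1: Y*=-0.01379 - 0.36856j  Y=0.34415 + 0.19432j  product 0.06687 - 0.12952j
  m=+2: Y*=-0.10499 + 0.00787j  Y=0.17004 + 0.28189j  product -0.02007 - 0.02826j
  m=+3: Y*=0.00168 + 0.01495j  Y=0.00332 + 0.11542j  product -0.00172 + 0.00024j
Total Σ_m = 0.07226 + 0.00000j. Multiply by 1.795196: 0.12972 + 0.00000j. P_3(cos γ) = 0.129720

0.129720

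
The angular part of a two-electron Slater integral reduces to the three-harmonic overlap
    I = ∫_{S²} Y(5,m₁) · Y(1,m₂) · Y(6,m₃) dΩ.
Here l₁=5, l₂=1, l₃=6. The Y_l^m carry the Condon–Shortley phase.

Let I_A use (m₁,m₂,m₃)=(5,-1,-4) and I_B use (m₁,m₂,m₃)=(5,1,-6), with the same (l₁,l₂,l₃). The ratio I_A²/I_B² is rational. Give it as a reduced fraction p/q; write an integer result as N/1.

Shared (l₁,l₂,l₃)=(5,1,6): N and (l;000)² cancel in I_A²/I_B².
A: Δ = 0!·10!·2!/13! = 1/858; Racah Σ t=0..0: t=0:+1/7257600 = 1/7257600; ⇒ 3j(5 1 6; 5 -1 -4)² = 1/858, sgn +1
B: Δ = 0!·10!·2!/13! = 1/858; Racah Σ t=0..0: t=0:+1/7257600 = 1/7257600; ⇒ 3j(5 1 6; 5 1 -6)² = 1/13, sgn +1
I_A²/I_B² = (1/858)/(1/13) = 1/66

1/66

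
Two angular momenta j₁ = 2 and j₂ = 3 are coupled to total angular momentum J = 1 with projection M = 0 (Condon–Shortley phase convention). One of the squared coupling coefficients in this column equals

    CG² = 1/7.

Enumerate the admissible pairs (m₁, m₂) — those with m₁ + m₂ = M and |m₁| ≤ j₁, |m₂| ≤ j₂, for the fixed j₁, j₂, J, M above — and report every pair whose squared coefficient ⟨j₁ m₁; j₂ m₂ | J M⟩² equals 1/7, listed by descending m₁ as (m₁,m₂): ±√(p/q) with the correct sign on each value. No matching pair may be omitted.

Admissible pairs with m₁+m₂ = M = 0: (-2,2), (-1,1), (0,0), (1,-1), (2,-2)
  (m₁,m₂)=(2,-2): CG² = 1/7, CG = +√(1/7)   ← matches the target
  (m₁,m₂)=(1,-1): CG² = 8/35, CG = −√(8/35)
  (m₁,m₂)=(0,0): CG² = 9/35, CG = +√(9/35)
  (m₁,m₂)=(-1,1): CG² = 8/35, CG = −√(8/35)
  (m₁,m₂)=(-2,2): CG² = 1/7, CG = +√(1/7)   ← matches the target
Pairs with CG² = 1/7: (2,-2): +√(1/7); (-2,2): +√(1/7)

(2,-2): +√(1/7); (-2,2): +√(1/7)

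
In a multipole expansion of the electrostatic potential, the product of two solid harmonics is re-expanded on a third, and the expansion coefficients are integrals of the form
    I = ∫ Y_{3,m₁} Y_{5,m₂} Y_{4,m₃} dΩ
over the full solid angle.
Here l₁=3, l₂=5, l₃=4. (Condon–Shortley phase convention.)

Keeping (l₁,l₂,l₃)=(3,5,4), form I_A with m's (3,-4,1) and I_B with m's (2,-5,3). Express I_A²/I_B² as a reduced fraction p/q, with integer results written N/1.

l's match ⇒ only the (l;m) 3-j factors differ between A and B.
A: triangle coeff Δ(3,5,4) = 1/180180; Σ_t [0,0]: t=0:+1/5760 = 1/5760; (3j)²=9/286 [(3 5 4; 3 -4 1)], sign=-1
B: triangle coeff Δ(3,5,4) = 1/180180; Σ_t [0,0]: t=0:+1/17280 = 1/17280; (3j)²=35/858 [(3 5 4; 2 -5 3)], sign=-1
I_A²/I_B² = (9/286)/(35/858) = 27/35

27/35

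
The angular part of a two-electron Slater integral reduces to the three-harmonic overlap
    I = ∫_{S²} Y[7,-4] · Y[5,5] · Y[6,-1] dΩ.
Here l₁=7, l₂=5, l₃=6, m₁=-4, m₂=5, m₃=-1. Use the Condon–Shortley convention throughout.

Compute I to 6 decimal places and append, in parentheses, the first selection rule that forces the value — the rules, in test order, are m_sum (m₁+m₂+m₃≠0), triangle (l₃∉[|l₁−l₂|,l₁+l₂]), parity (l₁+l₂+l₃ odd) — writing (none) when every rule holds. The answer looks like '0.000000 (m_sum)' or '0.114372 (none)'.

Checks pass: Σm=0; 18 even; l₃=6∈[2,12].
(2·7+1)(2·5+1)(2·6+1) = 2145
Δ: 6! 8! 4! / 19! → 1/174594420
sum: t=1:−1/4147200 t=2:+1/207360 t=3:−1/82944 t=4:+1/207360 t=5:−1/4147200 = -1/345600
3j²(7 5 6; 0 0 0) = Δ·Π!·Σ² = 420/46189  (sign -1)
sum: t=6:+1/12441600 = 1/12441600
3j²(7 5 6; -4 5 -1) = Δ·Π!·Σ² = 245/12597  (sign -1)
combine: 4πI² = 2145·420/46189·245/12597 = 514500/1356277
take √, sign +1: I = 0.17374550
No selection rule forces the value: the integral is nonzero (none).

0.173745 (none)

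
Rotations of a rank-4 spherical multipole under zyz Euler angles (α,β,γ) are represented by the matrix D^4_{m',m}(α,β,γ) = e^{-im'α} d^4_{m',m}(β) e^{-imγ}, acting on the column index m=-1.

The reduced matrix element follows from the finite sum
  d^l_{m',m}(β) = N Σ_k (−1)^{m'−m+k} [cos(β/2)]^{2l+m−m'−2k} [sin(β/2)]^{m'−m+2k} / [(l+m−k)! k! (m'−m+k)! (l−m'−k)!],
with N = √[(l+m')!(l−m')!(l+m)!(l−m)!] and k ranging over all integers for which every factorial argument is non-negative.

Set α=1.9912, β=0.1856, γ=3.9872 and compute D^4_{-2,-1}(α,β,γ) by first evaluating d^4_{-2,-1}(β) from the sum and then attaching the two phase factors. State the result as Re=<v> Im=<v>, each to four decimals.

Re=-0.0421 Im=0.3626

D^4_{-2,-1}(1.9912,0.1856,3.9872) = e^{-i·-2·1.9912}·d^4_{-2,-1}(0.1856)·e^{-i·-1·3.9872}. Compute d first:
With c≡cos(β/2)=0.995697 and s≡sin(β/2)=0.092667, N=[2·720·6·120]^{1/2}=1018.233765
The bounds max(0,m−m')=1 and min(l+m,l−m')=3 give 3 terms
  k=1: (−1)^0·1018.2338/(240)·0.9957^7·0.0927^1 = +0.381462
  k=2: (−1)^1·1018.2338/(48)·0.9957^5·0.0927^3 = -0.016520
  k=3: (−1)^2·1018.2338/(72)·0.9957^3·0.0927^5 = +0.000095
d^4_{-2,-1}(0.1856) = +0.381462 -0.016520 +0.000095 = +0.365037
D = (-0.666861-0.745182i)·(+0.365037)·(-0.663277-0.748374i) = -0.042111+0.362600i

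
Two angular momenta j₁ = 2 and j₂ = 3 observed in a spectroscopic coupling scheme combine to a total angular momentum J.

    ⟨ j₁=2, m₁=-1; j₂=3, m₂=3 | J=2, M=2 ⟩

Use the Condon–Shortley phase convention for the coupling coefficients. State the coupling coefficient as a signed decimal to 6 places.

-0.597614  (= −√(5/14))

j₁+j₂−J=3  J+j₁−j₂=1  J−j₁+j₂=3  j₁+j₂+J+1=8
(j₁±m₁, j₂±m₂, J±M) = (1,3,6,0,4,0)
P² = 3240/7
sum k=3..3:
  [3] −1/36 = -1/36
S = -1/36
C² = P²·S² = 5/14 ; C = -0.597614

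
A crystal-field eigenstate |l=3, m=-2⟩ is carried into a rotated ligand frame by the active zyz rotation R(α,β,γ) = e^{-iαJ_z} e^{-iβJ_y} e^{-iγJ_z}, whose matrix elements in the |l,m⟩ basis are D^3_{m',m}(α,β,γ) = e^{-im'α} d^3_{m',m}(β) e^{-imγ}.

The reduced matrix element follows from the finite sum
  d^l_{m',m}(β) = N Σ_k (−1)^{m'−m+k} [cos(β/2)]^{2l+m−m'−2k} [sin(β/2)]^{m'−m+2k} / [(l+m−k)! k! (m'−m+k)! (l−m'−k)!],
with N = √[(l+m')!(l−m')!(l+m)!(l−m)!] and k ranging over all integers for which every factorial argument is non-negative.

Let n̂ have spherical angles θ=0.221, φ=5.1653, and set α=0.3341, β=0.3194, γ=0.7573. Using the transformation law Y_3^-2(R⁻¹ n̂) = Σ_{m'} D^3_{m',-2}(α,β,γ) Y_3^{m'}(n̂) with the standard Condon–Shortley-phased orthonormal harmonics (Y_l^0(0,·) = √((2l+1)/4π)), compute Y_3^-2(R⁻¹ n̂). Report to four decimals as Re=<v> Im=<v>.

Need the full column D^3_{m',-2} for m'=−3..3 at α=0.3341, β=0.3194, γ=0.7573.
cos(β/2)=0.987275, sin(β/2)=0.159022
d^3_{-3,-2}: single k=1 term ⇒ +0.365362;  D = -0.296361+0.213681i
d^3_{-2,-2}: k∈[0..1] ⇒ +0.926038 -0.120126 = +0.805912;  D = -0.463004+0.659638i
d^3_{-1,-2}: k∈[0..1] ⇒ -0.471681 +0.024475 = -0.447206;  D = +0.122687-0.430048i
d^3_{0,-2}: k∈[0..1] ⇒ +0.131592 -0.003414 = +0.128177;  D = +0.007199+0.127975i
d^3_{1,-2}: k∈[0..1] ⇒ -0.024475 +0.000317 = -0.024157;  D = -0.009191-0.022340i
d^3_{2,-2}: k∈[0..1] ⇒ +0.003117 -0.000016 = +0.003100;  D = +0.002055+0.002322i
d^3_{3,-2}: single k=0 term ⇒ -0.000246;  D = -0.000214-0.000121i
Y_3^{m'}(θ=0.221,φ=5.1653) and Σ D·Y over m':
  (-0.2964+0.2137i)·(-0.0043-0.0009i)  (-0.4630+0.6596i)·(-0.0296+0.0377i)  (+0.1227-0.4300i)·(+0.1166+0.2395i)  (+0.0072+0.1280i)·(+0.6407+0.0000i)  (-0.0092-0.0223i)·(-0.1166+0.2395i)  (+0.0021+0.0023i)·(-0.0296-0.0377i)  (-0.0002-0.0001i)·(+0.0043-0.0009i)
Y_3^-2(R⁻¹ n̂) = +0.118643+0.023910i

Re=0.1186 Im=0.0239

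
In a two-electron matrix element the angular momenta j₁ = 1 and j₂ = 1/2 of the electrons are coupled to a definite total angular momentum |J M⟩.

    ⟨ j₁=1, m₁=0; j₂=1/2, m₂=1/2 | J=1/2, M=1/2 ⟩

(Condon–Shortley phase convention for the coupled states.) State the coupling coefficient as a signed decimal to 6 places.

-0.577350  (= −√(1/3))

triangle: 1!*1!*0!/3! = 1/6
(j±m)!: 1!*1!*1!*0!*1!*0! = 1
prefactor² = (2J+1)*Δ*N² = 1/3
  k=1: −1/(1!*0!*0!*0!*1!*0!) = -1
Σ = -1  ⇒  CG² = 1/3*(-1)² = 1/3
CG = −√(1/3) = -0.577350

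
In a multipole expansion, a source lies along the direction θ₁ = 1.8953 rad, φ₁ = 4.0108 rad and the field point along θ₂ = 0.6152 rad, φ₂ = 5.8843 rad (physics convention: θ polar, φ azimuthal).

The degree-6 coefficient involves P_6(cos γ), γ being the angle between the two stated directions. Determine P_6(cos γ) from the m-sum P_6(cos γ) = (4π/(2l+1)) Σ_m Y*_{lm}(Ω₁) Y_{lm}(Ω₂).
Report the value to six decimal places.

0.314458

Expand P_6 via completeness: Σ_{m} conj(Y_{6,m}) at Ω₁ times Y_{6,m} at Ω₂ —
  m=-6: (0.16878 - 0.30687j) × (-0.01308 + 0.01214j) = 0.00152 + 0.00606j  (running Σ = 0.00152 + 0.00606j)
  m=-5: (-0.14619 - 0.38104j) × (-0.03597 + 0.07976j) = 0.03565 + 0.00204j  (running Σ = 0.03717 + 0.00811j)
  m=-4: (-0.03215 - 0.01120j) × (-0.00621 + 0.25071j) = 0.00301 - 0.00799j  (running Σ = 0.04018 + 0.00012j)
  m=-3: (0.28644 - 0.16936j) × (0.16205 + 0.41273j) = 0.11632 + 0.09078j  (running Σ = 0.15650 + 0.09090j)
  m=-2: (0.02386 - 0.14101j) × (0.27827 + 0.28525j) = 0.04686 - 0.03243j  (running Σ = 0.20336 + 0.05846j)
  m=-1: (0.18412 + 0.21789j) × (-0.05898 - 0.02486j) = -0.00544 - 0.01743j  (running Σ = 0.19792 + 0.04103j)
  m=0: (0.16919 + 0.00000j) × (-0.41685 + 0.00000j) = -0.07052 + 0.00000j  (running Σ = 0.12739 + 0.04103j)
  m=1: (-0.18412 + 0.21789j) × (0.05898 - 0.02486j) = -0.00544 + 0.01743j  (running Σ = 0.12195 + 0.05846j)
  m=2: (0.02386 + 0.14101j) × (0.27827 - 0.28525j) = 0.04686 + 0.03243j  (running Σ = 0.16881 + 0.09090j)
  m=3: (-0.28644 - 0.16936j) × (-0.16205 + 0.41273j) = 0.11632 - 0.09078j  (running Σ = 0.28513 + 0.00012j)
  m=4: (-0.03215 + 0.01120j) × (-0.00621 - 0.25071j) = 0.00301 + 0.00799j  (running Σ = 0.28814 + 0.00811j)
  m=5: (0.14619 - 0.38104j) × (0.03597 + 0.07976j) = 0.03565 - 0.00204j  (running Σ = 0.32379 + 0.00606j)
  m=6: (0.16878 + 0.30687j) × (-0.01308 - 0.01214j) = 0.00152 - 0.00606j  (running Σ = 0.32531 + 0.00000j)
Σ over m = 0.32531 + 0.00000j; ×(4π/13) → 0.31446 + 0.00000j. Real part: 0.314458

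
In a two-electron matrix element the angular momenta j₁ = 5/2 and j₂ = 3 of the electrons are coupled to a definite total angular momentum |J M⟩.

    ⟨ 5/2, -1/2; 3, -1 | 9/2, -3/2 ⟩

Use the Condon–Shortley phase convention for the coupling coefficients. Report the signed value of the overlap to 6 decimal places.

j₁+j₂−J=1  J+j₁−j₂=4  J−j₁+j₂=5  j₁+j₂+J+1=11
(j₁±m₁, j₂±m₂, J±M) = (2,3,2,4,3,6)
P² = 138240/77
sum k=0..1:
  [0] +1/72 = 1/72
  [1] −1/96 = -1/96
S = 1/288
C² = P²·S² = 5/231 ; C = +0.147122

+√(5/231) = +0.147122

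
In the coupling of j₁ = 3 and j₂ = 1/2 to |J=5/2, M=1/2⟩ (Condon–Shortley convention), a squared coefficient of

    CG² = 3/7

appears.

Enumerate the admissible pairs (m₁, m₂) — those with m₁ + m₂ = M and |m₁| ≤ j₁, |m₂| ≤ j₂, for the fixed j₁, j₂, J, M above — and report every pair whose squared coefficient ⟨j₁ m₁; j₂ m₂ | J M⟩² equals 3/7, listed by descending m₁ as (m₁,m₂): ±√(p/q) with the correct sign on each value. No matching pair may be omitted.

Admissible pairs with m₁+m₂ = M = 1/2: (0,1/2), (1,-1/2)
  (m₁,m₂)=(1,-1/2): CG² = 4/7, CG = +√(4/7)
  (m₁,m₂)=(0,1/2): CG² = 3/7, CG = −√(3/7)   ← matches the target
Pairs with CG² = 3/7: (0,1/2): −√(3/7)

(0,1/2): −√(3/7)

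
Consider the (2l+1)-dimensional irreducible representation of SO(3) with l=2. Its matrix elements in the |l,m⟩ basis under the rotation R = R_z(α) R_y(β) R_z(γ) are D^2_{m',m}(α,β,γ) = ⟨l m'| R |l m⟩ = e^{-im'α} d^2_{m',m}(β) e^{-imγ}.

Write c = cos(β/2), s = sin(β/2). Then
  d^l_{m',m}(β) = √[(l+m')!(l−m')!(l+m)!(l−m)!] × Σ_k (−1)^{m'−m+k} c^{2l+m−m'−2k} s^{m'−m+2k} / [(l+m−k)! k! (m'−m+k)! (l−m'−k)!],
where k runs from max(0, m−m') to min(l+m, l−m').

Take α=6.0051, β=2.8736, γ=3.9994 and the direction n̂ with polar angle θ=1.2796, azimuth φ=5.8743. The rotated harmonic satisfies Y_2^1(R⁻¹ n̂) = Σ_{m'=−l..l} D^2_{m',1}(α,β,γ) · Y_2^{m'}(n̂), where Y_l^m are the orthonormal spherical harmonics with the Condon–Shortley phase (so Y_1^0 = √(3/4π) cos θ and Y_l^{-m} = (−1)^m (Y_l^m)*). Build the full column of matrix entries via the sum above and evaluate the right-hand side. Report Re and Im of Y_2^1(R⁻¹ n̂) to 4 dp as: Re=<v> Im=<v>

Need the full column D^2_{m',1} for m'=−2..2 at α=6.0051, β=2.8736, γ=3.9994.
cos(β/2)=0.133596, sin(β/2)=0.991036
d^2_{-2,1}: single k=3 term ⇒ +0.260070;  D = -0.040617+0.256879i
d^2_{-1,1}: k∈[2..3] ⇒ +0.052588 -0.964623 = -0.912035;  D = +0.384261-0.827134i
d^2_{0,1}: k∈[1..2] ⇒ +0.005788 -0.318520 = -0.312732;  D = +0.204557-0.236553i
d^2_{1,1}: k∈[0..1] ⇒ +0.000319 -0.052588 = -0.052269;  D = +0.043729-0.028633i
d^2_{2,1}: single k=0 term ⇒ -0.004726;  D = +0.004513-0.001404i
Y_2^{m'}(θ=1.2796,φ=5.8743) and Σ D·Y over m':
  (-0.0406+0.2569i)·(+0.2424+0.2586i)  (+0.3843-0.8271i)·(+0.1949+0.0845i)  (+0.2046-0.2366i)·(-0.2374+0.0000i)  (+0.0437-0.0286i)·(-0.1949+0.0845i)  (+0.0045-0.0014i)·(+0.2424-0.2586i)
Y_2^1(R⁻¹ n̂) = +0.014567-0.013102i

Re=0.0146 Im=-0.0131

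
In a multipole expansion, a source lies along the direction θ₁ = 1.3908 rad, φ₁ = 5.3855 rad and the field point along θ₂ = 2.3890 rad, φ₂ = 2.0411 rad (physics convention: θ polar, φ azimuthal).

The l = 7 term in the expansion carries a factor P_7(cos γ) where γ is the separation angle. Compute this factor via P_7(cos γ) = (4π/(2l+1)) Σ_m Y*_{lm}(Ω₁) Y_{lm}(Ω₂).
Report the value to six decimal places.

0.197366

Addition theorem: P_7(cos γ) = (4π/15) Σ_m Y*_{lm}(Ω₁) Y_{lm}(Ω₂), m = −7…7:
  term(m=-7) = -0.00234 - 0.01538j   from Y*(Ω₁)=0.44616 - 0.00027j, Y(Ω₂)=-0.00523 - 0.03447j
  term(m=-6) = -0.01467 - 0.03969j   from Y*(Ω₁)=0.18952 + 0.23740j, Y(Ω₂)=-0.13222 - 0.04378j
  term(m=-5) = 0.03383 + 0.05435j   from Y*(Ω₁)=0.04382 - 0.19238j, Y(Ω₂)=-0.23049 + 0.22835j
  term(m=-4) = 0.10053 + 0.10586j   from Y*(Ω₁)=0.28645 - 0.13807j, Y(Ω₂)=0.14023 + 0.43714j
  term(m=-3) = -0.02656 - 0.01850j   from Y*(Ω₁)=-0.09793 - 0.04713j, Y(Ω₂)=0.29397 + 0.04741j
  term(m=-2) = 0.04657 + 0.02000j   from Y*(Ω₁)=-0.07017 - 0.30717j, Y(Ω₂)=-0.09479 + 0.12995j
  term(m=-1) = -0.02731 - 0.00562j   from Y*(Ω₁)=-0.04574 + 0.05737j, Y(Ω₂)=0.17221 + 0.33877j
  term(m=+0) = 0.01549 + 0.00000j   from Y*(Ω₁)=-0.31297 + 0.00000j, Y(Ω₂)=-0.04949 + 0.00000j
  term(m=+1) = -0.02731 + 0.00562j   from Y*(Ω₁)=0.04574 + 0.05737j, Y(Ω₂)=-0.17221 + 0.33877j
  term(m=+2) = 0.04657 - 0.02000j   from Y*(Ω₁)=-0.07017 + 0.30717j, Y(Ω₂)=-0.09479 - 0.12995j
  term(m=+3) = -0.02656 + 0.01850j   from Y*(Ω₁)=0.09793 - 0.04713j, Y(Ω₂)=-0.29397 + 0.04741j
  term(m=+4) = 0.10053 - 0.10586j   from Y*(Ω₁)=0.28645 + 0.13807j, Y(Ω₂)=0.14023 - 0.43714j
  term(m=+5) = 0.03383 - 0.05435j   from Y*(Ω₁)=-0.04382 - 0.19238j, Y(Ω₂)=0.23049 + 0.22835j
  term(m=+6) = -0.01467 + 0.03969j   from Y*(Ω₁)=0.18952 - 0.23740j, Y(Ω₂)=-0.13222 + 0.04378j
  term(m=+7) = -0.00234 + 0.01538j   from Y*(Ω₁)=-0.44616 - 0.00027j, Y(Ω₂)=0.00523 - 0.03447j
Σ over m = 0.23559 - 0.00000j; ×(4π/15) → 0.19737 - 0.00000j. Real part: 0.197366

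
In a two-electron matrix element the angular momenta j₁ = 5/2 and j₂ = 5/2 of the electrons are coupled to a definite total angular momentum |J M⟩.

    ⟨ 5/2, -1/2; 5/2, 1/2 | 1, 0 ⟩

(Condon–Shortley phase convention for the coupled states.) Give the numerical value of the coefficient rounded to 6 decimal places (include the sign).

triangle: 4!×1!×1!/7! = 24/5040
(j±m)!: 2!×3!×3!×2!×1!×1! = 144
prefactor² = (2J+1)×Δ×N² = 72/35
  k=2: +1/(2!×2!×1!×1!×0!×0!) = 1/4
  k=3: −1/(3!×1!×0!×0!×1!×1!) = -1/6
Σ = 1/12  ⇒  CG² = 72/35×(1/12)² = 1/70
CG = +√(1/70) = +0.119523

+0.119523  (= +√(1/70))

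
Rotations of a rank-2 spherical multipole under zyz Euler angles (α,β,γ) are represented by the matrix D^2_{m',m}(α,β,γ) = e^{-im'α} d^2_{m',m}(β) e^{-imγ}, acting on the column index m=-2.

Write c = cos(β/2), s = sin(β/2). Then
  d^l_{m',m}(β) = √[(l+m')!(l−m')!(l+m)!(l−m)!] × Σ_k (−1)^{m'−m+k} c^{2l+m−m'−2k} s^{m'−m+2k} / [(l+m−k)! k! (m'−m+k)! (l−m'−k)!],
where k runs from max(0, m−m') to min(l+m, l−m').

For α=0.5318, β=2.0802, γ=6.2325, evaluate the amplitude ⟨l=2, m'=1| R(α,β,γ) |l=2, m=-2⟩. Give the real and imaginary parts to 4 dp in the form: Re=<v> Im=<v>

Split into d^2_{1,-2}(β=2.0802) × two z-phases.
Half-angle: c=0.506134, s=0.862455. N=√(6·1·1·24)=12.000000
The bounds max(0,m−m')=0 and min(l+m,l−m')=0 give 1 term
  k=0: (−1)^3·12.0000/(6)·0.5061^1·0.8625^3 = -0.649389
d^2_{1,-2}(2.0802) = -0.649389
Attach z-rotation phases: D = e^{-i(1)(0.5318)}·(-0.649389)·e^{-i(-2)(6.2325)} = -0.523508+0.384246i

Re=-0.5235 Im=0.3842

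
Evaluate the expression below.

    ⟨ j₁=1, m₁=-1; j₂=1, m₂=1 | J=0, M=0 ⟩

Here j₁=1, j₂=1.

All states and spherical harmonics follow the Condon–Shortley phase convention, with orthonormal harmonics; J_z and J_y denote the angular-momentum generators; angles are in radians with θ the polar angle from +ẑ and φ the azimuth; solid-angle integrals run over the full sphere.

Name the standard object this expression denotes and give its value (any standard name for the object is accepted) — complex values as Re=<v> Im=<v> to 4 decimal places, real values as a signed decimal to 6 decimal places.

This is a Clebsch–Gordan (vector-coupling) coefficient.
j₁+j₂−J=2  J+j₁−j₂=0  J−j₁+j₂=0  j₁+j₂+J+1=3
(j₁±m₁, j₂±m₂, J±M) = (0,2,2,0,0,0)
P² = 4/3
sum k=2..2:
  [2] +1/2 = 1/2
S = 1/2
C² = P²·S² = 1/3 ; C = +0.577350

Clebsch–Gordan coefficient, +√(1/3) ≈ +0.577350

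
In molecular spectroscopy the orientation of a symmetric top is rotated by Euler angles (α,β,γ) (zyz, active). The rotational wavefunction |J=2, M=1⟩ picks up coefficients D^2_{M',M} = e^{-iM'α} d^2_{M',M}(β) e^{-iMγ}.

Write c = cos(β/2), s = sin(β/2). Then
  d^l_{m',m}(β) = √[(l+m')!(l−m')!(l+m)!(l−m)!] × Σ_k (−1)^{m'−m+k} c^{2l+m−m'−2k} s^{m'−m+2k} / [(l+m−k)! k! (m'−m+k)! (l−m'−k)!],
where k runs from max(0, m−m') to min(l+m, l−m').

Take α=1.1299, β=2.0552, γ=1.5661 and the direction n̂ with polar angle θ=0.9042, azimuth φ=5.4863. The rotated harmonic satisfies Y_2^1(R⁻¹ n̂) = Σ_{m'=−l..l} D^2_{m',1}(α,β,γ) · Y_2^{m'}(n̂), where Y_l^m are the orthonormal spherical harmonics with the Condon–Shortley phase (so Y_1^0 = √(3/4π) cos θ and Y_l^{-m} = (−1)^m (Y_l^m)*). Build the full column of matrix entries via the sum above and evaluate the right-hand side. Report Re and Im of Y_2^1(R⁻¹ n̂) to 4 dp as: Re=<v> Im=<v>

Need the full column D^2_{m',1} for m'=−2..2 at α=1.1299, β=2.0552, γ=1.5661.
cos(β/2)=0.516875, sin(β/2)=0.856061
d^2_{-2,1}: single k=3 term ⇒ +0.648529;  D = +0.498645+0.414661i
d^2_{-1,1}: k∈[2..3] ⇒ +0.587356 -0.537055 = +0.050301;  D = +0.045591-0.021252i
d^2_{0,1}: k∈[1..2] ⇒ +0.289559 -0.794283 = -0.504724;  D = -0.002370+0.504718i
d^2_{1,1}: k∈[0..1] ⇒ +0.071374 -0.587356 = -0.515982;  D = +0.465599+0.222384i
d^2_{2,1}: single k=0 term ⇒ -0.236424;  D = +0.183195-0.149452i
Y_2^{m'}(θ=0.9042,φ=5.4863) and Σ D·Y over m':
  (+0.4986+0.4147i)·(-0.0055+0.2385i)  (+0.0456-0.0213i)·(+0.2624+0.2685i)  (-0.0024+0.5047i)·(+0.0463+0.0000i)  (+0.4656+0.2224i)·(-0.2624+0.2685i)  (+0.1832-0.1495i)·(-0.0055-0.2385i)
Y_2^1(R⁻¹ n̂) = -0.302619+0.170505i

Re=-0.3026 Im=0.1705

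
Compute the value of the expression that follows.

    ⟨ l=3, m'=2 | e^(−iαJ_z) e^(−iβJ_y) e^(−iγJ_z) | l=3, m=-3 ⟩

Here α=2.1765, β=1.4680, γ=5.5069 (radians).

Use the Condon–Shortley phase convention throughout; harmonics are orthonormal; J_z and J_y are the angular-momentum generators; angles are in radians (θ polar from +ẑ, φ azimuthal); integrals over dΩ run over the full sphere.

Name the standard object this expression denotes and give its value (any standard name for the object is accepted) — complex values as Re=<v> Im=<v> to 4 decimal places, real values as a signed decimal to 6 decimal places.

Wigner D-matrix element, Re=-0.2260 Im=0.0952

This is a Wigner D-matrix element — the rotation-matrix element ⟨l m'| R(α,β,γ) |l m⟩ in the angular-momentum basis.
Split into d^3_{2,-3}(β=1.4680) × two z-phases.
Half-angle: c=0.742501, s=0.669845. N=√(120·1·1·720)=293.938769
k: max(0,(-3)−(2))=0 … min(3+(-3),3−(2))=0
  k=0: (−1)^5·293.9388/(120)·0.7425^1·0.6698^5 = -0.245270
d^3_{2,-3}(1.4680) = -0.245270
Attach z-rotation phases: D = e^{-i(2)(2.1765)}·(-0.245270)·e^{-i(-3)(5.5069)} = -0.226035+0.095212i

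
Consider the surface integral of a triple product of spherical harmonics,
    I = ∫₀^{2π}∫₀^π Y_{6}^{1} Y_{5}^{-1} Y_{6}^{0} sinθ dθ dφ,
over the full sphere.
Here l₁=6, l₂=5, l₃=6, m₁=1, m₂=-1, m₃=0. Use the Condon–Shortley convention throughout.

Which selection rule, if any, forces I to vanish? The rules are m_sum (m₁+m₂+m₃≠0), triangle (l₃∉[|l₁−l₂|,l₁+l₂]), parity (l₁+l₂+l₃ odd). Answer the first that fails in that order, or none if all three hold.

azimuthal sum: 1 − 1 + 0 = 0  ✓
1 ≤ 6 ≤ 11 (triangle on l)  ✓
L = 6 + 5 + 6 = 17 (odd)  ✗

parity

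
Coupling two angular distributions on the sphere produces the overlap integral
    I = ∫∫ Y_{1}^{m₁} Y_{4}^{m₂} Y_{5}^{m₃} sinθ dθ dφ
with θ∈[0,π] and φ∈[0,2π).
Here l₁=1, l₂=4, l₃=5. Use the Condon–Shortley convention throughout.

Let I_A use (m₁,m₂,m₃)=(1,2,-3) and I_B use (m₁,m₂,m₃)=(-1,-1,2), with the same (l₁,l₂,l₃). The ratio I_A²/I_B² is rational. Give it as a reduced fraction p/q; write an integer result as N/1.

4/3

l's match ⇒ only the (l;m) 3-j factors differ between A and B.
A: triangle coeff Δ(1,4,5) = 1/495; Σ_t [0,0]: t=0:+1/2880 = 1/2880; (3j)²=28/495 [(1 4 5; 1 2 -3)], sign=+1
B: triangle coeff Δ(1,4,5) = 1/495; Σ_t [0,0]: t=0:+1/1440 = 1/1440; (3j)²=7/165 [(1 4 5; -1 -1 2)], sign=-1
I_A²/I_B² = (28/495)/(7/165) = 4/3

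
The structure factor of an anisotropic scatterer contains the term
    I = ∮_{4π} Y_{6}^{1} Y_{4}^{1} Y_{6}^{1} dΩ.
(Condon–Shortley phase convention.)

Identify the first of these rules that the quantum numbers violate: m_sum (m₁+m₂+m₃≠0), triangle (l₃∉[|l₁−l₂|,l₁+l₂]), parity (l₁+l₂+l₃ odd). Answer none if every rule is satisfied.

azimuthal sum: 1 + 1 + 1 = 3  ✗
2 ≤ 6 ≤ 10 (triangle on l)
L = 6 + 4 + 6 = 16 (even)

m_sum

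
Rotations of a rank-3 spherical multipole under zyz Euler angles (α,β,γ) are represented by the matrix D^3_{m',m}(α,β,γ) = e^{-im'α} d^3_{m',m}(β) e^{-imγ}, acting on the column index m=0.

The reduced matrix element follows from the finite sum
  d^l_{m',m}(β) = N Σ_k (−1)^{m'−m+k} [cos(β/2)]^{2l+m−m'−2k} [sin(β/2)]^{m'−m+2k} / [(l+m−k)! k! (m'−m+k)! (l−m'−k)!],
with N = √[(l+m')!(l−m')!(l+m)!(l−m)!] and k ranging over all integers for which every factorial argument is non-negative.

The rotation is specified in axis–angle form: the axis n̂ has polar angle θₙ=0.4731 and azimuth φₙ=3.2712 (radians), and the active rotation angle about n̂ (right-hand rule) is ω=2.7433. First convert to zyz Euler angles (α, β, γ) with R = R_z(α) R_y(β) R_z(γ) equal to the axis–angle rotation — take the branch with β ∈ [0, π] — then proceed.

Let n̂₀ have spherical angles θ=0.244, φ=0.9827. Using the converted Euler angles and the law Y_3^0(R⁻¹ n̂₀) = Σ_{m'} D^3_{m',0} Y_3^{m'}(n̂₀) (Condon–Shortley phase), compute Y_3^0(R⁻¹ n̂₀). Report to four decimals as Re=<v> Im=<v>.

Re=-0.3287 Im=0.0000

Axis–angle → zyz. n̂ = (sinθₙcosφₙ, sinθₙsinφₙ, cosθₙ) = (-0.451826, -0.058890, +0.890160), ω = 2.7433.
R = I cosω + sinω [n̂]ₓ + (1−cosω) n̂n̂ᵀ gives
  R = [-0.529410, -0.294111, -0.795754; +0.396378, -0.915060, +0.074499; -0.750073, -0.275979, +0.601021]
β = atan2(√(R₁₃²+R₂₃²), R₃₃) = 0.926018; α = atan2(R₂₃, R₁₃) mod 2π = 3.048244; γ = atan2(R₃₂, −R₃₁) mod 2π = 5.930622
Need the full column D^3_{m',0} for m'=−3..3 at α=3.0482, β=0.9260, γ=5.9306.
cos(β/2)=0.894713, sin(β/2)=0.446642
d^3_{-3,0}: single k=3 term ⇒ +0.285394;  D = -0.274276+0.078883i
d^3_{-2,0}: k∈[2..3] ⇒ +0.700188 -0.174489 = +0.525699;  D = +0.516564-0.097577i
d^3_{-1,0}: k∈[1..3] ⇒ +0.887091 -0.663197 +0.055090 = +0.278984;  D = -0.277770+0.026005i
d^3_{0,0}: k∈[0..3] ⇒ +0.512981 -1.150526 +0.286714 -0.007939 = -0.358770;  D = -0.358770+0.000000i
d^3_{1,0}: k∈[0..2] ⇒ -0.887091 +0.663197 -0.055090 = -0.278984;  D = +0.277770+0.026005i
d^3_{2,0}: k∈[0..1] ⇒ +0.700188 -0.174489 = +0.525699;  D = +0.516564+0.097577i
d^3_{3,0}: single k=0 term ⇒ -0.285394;  D = +0.274276+0.078883i
Y_3^{m'}(θ=0.244,φ=0.9827) and Σ D·Y over m':
  (-0.2743+0.0789i)·(-0.0058-0.0011i)  (+0.5166-0.0976i)·(-0.0223-0.0534i)  (-0.2778+0.0260i)·(+0.1606-0.2409i)  (-0.3588+0.0000i)·(+0.6186+0.0000i)  (+0.2778+0.0260i)·(-0.1606-0.2409i)  (+0.5166+0.0976i)·(-0.0223+0.0534i)  (+0.2743+0.0789i)·(+0.0058-0.0011i)
Y_3^0(R⁻¹ n̂) = -0.328698+0.000000i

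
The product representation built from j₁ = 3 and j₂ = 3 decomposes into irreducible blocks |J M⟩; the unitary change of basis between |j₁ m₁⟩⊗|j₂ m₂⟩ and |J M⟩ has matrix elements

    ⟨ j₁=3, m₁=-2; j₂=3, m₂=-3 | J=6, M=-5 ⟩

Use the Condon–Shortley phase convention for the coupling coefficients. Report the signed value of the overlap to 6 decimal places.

+0.707107  (= +√(1/2))

j₁+j₂−J=0  J+j₁−j₂=6  J−j₁+j₂=6  j₁+j₂+J+1=13
(j₁±m₁, j₂±m₂, J±M) = (1,5,0,6,1,11)
P² = 3732480000
sum k=0..0:
  [0] +1/86400 = 1/86400
S = 1/86400
C² = P²·S² = 1/2 ; C = +0.707107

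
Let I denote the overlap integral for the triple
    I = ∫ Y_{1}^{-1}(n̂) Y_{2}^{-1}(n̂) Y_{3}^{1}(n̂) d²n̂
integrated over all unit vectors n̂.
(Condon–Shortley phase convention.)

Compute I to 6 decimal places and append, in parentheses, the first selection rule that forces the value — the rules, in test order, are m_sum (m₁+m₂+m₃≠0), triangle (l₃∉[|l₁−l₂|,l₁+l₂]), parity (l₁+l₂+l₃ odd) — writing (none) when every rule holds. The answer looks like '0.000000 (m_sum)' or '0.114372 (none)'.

0.000000 (m_sum)

m-sum = -1 − 1 + 1 = -1 ≠ 0 ⇒ I = 0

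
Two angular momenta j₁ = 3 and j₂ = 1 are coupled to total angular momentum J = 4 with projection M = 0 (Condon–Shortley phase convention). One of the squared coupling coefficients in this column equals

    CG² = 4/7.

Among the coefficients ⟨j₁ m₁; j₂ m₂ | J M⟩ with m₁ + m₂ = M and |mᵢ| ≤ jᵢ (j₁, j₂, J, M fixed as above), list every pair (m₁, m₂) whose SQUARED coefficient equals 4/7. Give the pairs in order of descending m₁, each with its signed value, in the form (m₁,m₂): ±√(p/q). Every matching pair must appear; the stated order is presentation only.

Admissible pairs with m₁+m₂ = M = 0: (-1,1), (0,0), (1,-1)
  (m₁,m₂)=(1,-1): CG² = 3/14, CG = +√(3/14)
  (m₁,m₂)=(0,0): CG² = 4/7, CG = +√(4/7)   ← matches the target
  (m₁,m₂)=(-1,1): CG² = 3/14, CG = +√(3/14)
Pairs with CG² = 4/7: (0,0): +√(4/7)

(0,0): +√(4/7)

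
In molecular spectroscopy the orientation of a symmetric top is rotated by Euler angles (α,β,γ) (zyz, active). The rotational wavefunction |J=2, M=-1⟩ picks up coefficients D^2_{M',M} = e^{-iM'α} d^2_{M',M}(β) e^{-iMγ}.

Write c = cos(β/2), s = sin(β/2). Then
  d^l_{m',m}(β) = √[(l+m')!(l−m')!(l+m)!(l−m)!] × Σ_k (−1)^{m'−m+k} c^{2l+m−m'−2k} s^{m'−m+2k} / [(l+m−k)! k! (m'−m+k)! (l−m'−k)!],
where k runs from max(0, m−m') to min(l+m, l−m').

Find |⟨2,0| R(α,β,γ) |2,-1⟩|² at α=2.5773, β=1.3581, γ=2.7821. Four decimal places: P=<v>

D^2_{0,-1}(2.5773,1.3581,2.7821) = e^{-i·0·2.5773}·d^2_{0,-1}(1.3581)·e^{-i·-1·2.7821}. Compute d first:
Half-angle: c=0.778170, s=0.628054. N=√(2·2·1·6)=4.898979
k∈{0,1} keeps every argument non-negative
  k=0: (−1)^1·4.8990/(2)·0.7782^3·0.6281^1 = -0.724929
  k=1: (−1)^2·4.8990/(2)·0.7782^1·0.6281^3 = +0.472216
d^2_{0,-1}(1.3581) = -0.724929 +0.472216 = -0.252713
|D^2_{0,-1}|² = |d^2_{0,-1}(β)|² = (-0.252713)² = 0.063864 (the z-rotation phases have unit modulus)

P=0.0639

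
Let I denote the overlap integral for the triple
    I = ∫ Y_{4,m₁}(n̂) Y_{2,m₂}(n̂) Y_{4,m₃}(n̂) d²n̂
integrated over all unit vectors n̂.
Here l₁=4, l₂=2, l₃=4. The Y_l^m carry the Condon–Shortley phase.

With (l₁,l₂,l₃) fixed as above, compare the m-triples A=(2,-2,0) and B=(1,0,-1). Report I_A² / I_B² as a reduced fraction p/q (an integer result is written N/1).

Shared (l₁,l₂,l₃)=(4,2,4): N and (l;000)² cancel in I_A²/I_B².
A: Δ = 2!·6!·2!/11! = 1/13860; Racah Σ t=0..0: t=0:+1/192 = 1/192; ⇒ 3j(4 2 4; 2 -2 0)² = 3/77, sgn +1
B: Δ = 2!·6!·2!/11! = 1/13860; Racah Σ t=0..2: t=0:+1/144 t=1:−1/48 t=2:+1/480 = -17/1440; ⇒ 3j(4 2 4; 1 0 -1)² = 289/13860, sgn +1
I_A²/I_B² = (3/77)/(289/13860) = 540/289

540/289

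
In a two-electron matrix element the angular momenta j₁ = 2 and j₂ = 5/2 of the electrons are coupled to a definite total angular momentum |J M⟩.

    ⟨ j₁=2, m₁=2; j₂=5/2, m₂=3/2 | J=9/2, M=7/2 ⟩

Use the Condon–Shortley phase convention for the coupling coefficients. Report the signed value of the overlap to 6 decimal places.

√[10·0!4!5!/10! · 4!0!4!1!8!1!] = √(184320)
  +(−1)^0/∏(0,0,0,4,4,1)! = 1/576  (running 1/576)
⟨..|..⟩ = √(184320)·(1/576) = +0.745356

+√(5/9) ≈ +0.745356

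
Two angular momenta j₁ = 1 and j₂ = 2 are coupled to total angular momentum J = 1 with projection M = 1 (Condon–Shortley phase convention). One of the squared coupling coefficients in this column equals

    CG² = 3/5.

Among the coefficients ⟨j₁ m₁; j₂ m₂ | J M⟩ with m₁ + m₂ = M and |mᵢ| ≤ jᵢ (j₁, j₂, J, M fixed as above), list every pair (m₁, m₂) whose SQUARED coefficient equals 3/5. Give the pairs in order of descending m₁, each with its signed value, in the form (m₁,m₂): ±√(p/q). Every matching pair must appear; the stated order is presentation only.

(-1,2): +√(3/5)

Admissible pairs with m₁+m₂ = M = 1: (-1,2), (0,1), (1,0)
  (m₁,m₂)=(1,0): CG² = 1/10, CG = +√(1/10)
  (m₁,m₂)=(0,1): CG² = 3/10, CG = −√(3/10)
  (m₁,m₂)=(-1,2): CG² = 3/5, CG = +√(3/5)   ← matches the target
Pairs with CG² = 3/5: (-1,2): +√(3/5)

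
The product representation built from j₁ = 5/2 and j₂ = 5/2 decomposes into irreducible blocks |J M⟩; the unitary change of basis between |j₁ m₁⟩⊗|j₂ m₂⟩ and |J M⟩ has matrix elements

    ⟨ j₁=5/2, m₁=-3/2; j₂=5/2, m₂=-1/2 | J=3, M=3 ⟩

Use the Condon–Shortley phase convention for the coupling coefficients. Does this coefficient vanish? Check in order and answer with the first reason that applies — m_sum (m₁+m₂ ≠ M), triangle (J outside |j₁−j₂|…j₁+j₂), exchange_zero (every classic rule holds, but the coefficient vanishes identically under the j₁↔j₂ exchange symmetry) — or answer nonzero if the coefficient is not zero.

m-sum: m₁+m₂ = -3/2+(-1/2) = -2, M = 3  ✗ ⇒ coefficient is 0

m_sum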